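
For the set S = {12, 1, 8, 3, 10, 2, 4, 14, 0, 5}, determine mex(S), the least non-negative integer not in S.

6

The values 0, 1, 2, 3, 4, 5 are all present; 6 is the first non-negative integer missing from the set.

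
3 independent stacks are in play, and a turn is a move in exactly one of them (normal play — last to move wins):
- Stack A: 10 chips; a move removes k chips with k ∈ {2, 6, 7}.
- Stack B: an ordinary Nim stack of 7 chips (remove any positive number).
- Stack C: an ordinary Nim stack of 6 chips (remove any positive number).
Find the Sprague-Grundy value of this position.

2

Build the Grundy sequence for stack A with g(k) = mex{g(k−s) : s ∈ {2, 6, 7}, s ≤ k}:
k:     0  1  2  3  4  5  6  7  8  9 10
g(k):  0  0  1  1  0  0  1  1  2  0  3
So g(10) = 3.
Stack B is a plain Nim stack of size 7, so its Grundy value is 7.
Stack C is a plain Nim stack of size 6, so its Grundy value is 6.
The value of a disjunctive sum is the nim-sum of the parts.
Combined value = 3 XOR 7 XOR 6 = 2.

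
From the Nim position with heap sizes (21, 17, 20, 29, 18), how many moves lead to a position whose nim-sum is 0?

Write each in binary and XOR column by column:
  10101  (21)
  10001  (17)
  10100  (20)
  11101  (29)
  10010  (18)
  -----
  11111  (31)
The overall nim-sum is X = 31. A heap of size p has a winning move iff p XOR X < p (reduce it to p XOR X).
  21: 21 XOR 31 = 10 < 21 — winning move (to 10).
  17: 17 XOR 31 = 14 < 17 — winning move (to 14).
  20: 20 XOR 31 = 11 < 20 — winning move (to 11).
  29: 29 XOR 31 = 2 < 29 — winning move (to 2).
  18: 18 XOR 31 = 13 < 18 — winning move (to 13).
That gives 5 winning moves.

5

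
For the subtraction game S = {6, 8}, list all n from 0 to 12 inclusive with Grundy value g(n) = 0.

0, 1, 2, 3, 4, 5

Compute g(0), g(1), … for moves {6, 8}:
k:     0  1  2  3  4  5  6  7  8  9 10 11 12
g(k):  0  0  0  0  0  0  1  1  1  1  1  1  2
The P-positions (g = 0) in 0..12 are 0, 1, 2, 3, 4, 5.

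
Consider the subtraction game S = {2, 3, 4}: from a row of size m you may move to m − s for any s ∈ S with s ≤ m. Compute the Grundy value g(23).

2

Grundy values for subtraction set {2, 3, 4}:
k:     0  1  2  3  4  5  6  7  8  9 10 11 12 13 14 15 16 17 18 19 20 21 22 23
g(k):  0  0  1  1  2  2  0  0  1  1  2  2  0  0  1  1  2  2  0  0  1  1  2  2
So g(23) = 2.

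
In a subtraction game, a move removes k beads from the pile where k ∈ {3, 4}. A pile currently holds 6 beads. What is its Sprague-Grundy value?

Compute g(0), g(1), … for moves {3, 4}:
k:     0  1  2  3  4  5  6
g(k):  0  0  0  1  1  1  2
So g(6) = 2.

2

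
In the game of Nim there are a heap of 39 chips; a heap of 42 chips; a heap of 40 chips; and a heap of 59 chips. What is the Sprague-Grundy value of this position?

30

Nim-sum: 39 ^ 42 ^ 40 ^ 59 = 30.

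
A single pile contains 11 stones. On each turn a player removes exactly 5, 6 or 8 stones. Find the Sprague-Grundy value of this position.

Grundy values for subtraction set {5, 6, 8}:
k:     0  1  2  3  4  5  6  7  8  9 10 11
g(k):  0  0  0  0  0  1  1  1  1  1  2  2
So g(11) = 2.

2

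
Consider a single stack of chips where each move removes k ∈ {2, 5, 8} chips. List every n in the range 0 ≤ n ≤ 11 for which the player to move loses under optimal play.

0, 1, 4, 7, 10, 11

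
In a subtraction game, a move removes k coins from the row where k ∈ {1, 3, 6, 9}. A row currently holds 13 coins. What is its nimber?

Grundy values for subtraction set {1, 3, 6, 9}:
k:     0  1  2  3  4  5  6  7  8  9 10 11 12 13
g(k):  0  1  0  1  0  1  2  3  2  3  2  3  0  1
So g(13) = 1.

1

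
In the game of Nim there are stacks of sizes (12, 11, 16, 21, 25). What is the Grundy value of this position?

In binary:
  01100  (12)
  01011  (11)
  10000  (16)
  10101  (21)
  11001  (25)
  -----
  11011  (27)

27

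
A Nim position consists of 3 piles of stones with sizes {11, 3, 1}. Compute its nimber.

9

Nim-sum: 11 ^ 3 ^ 1 = 9.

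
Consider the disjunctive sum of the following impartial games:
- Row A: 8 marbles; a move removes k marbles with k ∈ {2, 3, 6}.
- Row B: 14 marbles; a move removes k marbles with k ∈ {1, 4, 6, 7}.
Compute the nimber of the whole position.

3

Grundy values for row A (subtraction set {2, 3, 6}):
k:     0  1  2  3  4  5  6  7  8
g(k):  0  0  1  1  2  0  3  1  2
So g(8) = 2.
Grundy values for row B (subtraction set {1, 4, 6, 7}):
k:     0  1  2  3  4  5  6  7  8  9 10 11 12 13 14
g(k):  0  1  0  1  2  0  1  2  3  2  0  1  2  0  1
So g(14) = 1.
By the Sprague-Grundy theorem, the Grundy value of a sum of independent games is the XOR of the component values.
Combined value = 2 XOR 1 = 3.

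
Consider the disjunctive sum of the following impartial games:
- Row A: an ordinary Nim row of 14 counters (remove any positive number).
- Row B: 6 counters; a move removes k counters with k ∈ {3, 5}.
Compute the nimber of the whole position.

Row A is a plain Nim row of size 14, so its Grundy value is 14.
Grundy values for row B (subtraction set {3, 5}):
g(0) = mex{} = 0
g(1) = mex{} = 0
g(2) = mex{} = 0
g(3) = mex{0} = 1
g(4) = mex{0} = 1
g(5) = mex{0} = 1
g(6) = mex{0,1} = 2
So g(6) = 2.
By the Sprague-Grundy theorem, the Grundy value of a sum of independent games is the XOR of the component values.
Combined value = 14 ⊕ 2 = 12.

12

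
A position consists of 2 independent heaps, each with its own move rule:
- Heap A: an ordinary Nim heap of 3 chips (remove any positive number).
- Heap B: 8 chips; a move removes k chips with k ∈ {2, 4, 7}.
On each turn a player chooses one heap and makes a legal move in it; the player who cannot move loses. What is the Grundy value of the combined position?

Heap A is a plain Nim heap of size 3, so its Grundy value is 3.
Grundy values for heap B (subtraction set {2, 4, 7}):
k:     0  1  2  3  4  5  6  7  8
g(k):  0  0  1  1  2  2  0  3  1
So g(8) = 1.
The value of a disjunctive sum is the nim-sum of the parts.
Combined value = 3 ⊕ 1 = 2.

2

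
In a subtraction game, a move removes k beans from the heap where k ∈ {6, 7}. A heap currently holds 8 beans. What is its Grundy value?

1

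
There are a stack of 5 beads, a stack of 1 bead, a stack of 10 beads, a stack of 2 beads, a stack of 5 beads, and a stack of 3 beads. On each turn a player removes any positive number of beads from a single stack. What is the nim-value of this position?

10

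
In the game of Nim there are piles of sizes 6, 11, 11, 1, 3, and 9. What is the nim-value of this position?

13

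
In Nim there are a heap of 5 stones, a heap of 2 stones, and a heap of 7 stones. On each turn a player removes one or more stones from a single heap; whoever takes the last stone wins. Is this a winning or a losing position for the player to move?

Losing position

Compute the nim-sum pairwise:
5 ⊕ 2 = 7
7 ⊕ 7 = 0
The nim-sum is 0, so this is a P-position: the player to move is in a losing position under optimal play.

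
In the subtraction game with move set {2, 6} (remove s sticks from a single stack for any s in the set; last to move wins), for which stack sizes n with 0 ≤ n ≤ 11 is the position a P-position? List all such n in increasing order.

0, 1, 4, 5, 8, 9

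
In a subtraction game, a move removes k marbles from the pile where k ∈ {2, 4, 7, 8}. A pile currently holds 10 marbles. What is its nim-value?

Build the Grundy sequence with g(k) = mex{g(k−s) : s ∈ {2, 4, 7, 8}, s ≤ k}:
k:     0  1  2  3  4  5  6  7  8  9 10
g(k):  0  0  1  1  2  2  0  3  1  4  2
So g(10) = 2.

2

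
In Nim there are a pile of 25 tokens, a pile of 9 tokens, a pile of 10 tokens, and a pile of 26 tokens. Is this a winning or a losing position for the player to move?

Losing position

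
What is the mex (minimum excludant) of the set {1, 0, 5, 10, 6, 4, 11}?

The values 0, 1 are all present; 2 is the first non-negative integer missing from the set.

2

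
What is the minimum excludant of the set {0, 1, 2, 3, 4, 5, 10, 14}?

6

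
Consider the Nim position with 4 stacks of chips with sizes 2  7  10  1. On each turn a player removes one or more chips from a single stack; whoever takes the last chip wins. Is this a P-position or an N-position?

N-position

In binary:
  0010  (2)
  0111  (7)
  1010  (10)
  0001  (1)
  ----
  1110  (14)
The nim-sum is 14 ≠ 0, so this is an N-position: the player to move can win.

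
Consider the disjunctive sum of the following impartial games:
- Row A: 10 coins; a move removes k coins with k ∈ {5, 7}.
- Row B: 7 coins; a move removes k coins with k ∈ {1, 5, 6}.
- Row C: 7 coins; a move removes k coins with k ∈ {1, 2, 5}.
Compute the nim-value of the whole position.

0

For row A, compute g(0), g(1), … with moves {5, 7}:
g(0) = mex{} = 0
g(1) = mex{} = 0
g(2) = mex{} = 0
g(3) = mex{} = 0
g(4) = mex{} = 0
g(5) = mex{0} = 1
g(6) = mex{0} = 1
g(7) = mex{0} = 1
g(8) = mex{0} = 1
g(9) = mex{0} = 1
g(10) = mex{0,1} = 2
So g(10) = 2.
For row B, compute g(0), g(1), … with moves {1, 5, 6}:
g(0) = mex{} = 0
g(1) = mex{0} = 1
g(2) = mex{1} = 0
g(3) = mex{0} = 1
g(4) = mex{1} = 0
g(5) = mex{0} = 1
g(6) = mex{0,1} = 2
g(7) = mex{0,1,2} = 3
So g(7) = 3.
Build the Grundy sequence for row C with g(k) = mex{g(k−s) : s ∈ {1, 2, 5}, s ≤ k}:
g(0) = mex{} = 0
g(1) = mex{0} = 1
g(2) = mex{0,1} = 2
g(3) = mex{1,2} = 0
g(4) = mex{0,2} = 1
g(5) = mex{0,1} = 2
g(6) = mex{1,2} = 0
g(7) = mex{0,2} = 1
So g(7) = 1.
The value of a disjunctive sum is the nim-sum of the parts.
Combined value = 2 XOR 3 XOR 1 = 0.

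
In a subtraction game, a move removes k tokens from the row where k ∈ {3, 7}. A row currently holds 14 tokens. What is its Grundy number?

1

Grundy values for subtraction set {3, 7}:
g(0) = mex{} = 0
g(1) = mex{} = 0
g(2) = mex{} = 0
g(3) = mex{0} = 1
g(4) = mex{0} = 1
g(5) = mex{0} = 1
g(6) = mex{1} = 0
g(7) = mex{0,1} = 2
g(8) = mex{0,1} = 2
g(9) = mex{0} = 1
g(10) = mex{1,2} = 0
g(11) = mex{1,2} = 0
g(12) = mex{1} = 0
g(13) = mex{0} = 1
g(14) = mex{0,2} = 1
So g(14) = 1.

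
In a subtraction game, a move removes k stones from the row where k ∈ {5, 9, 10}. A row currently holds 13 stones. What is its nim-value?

2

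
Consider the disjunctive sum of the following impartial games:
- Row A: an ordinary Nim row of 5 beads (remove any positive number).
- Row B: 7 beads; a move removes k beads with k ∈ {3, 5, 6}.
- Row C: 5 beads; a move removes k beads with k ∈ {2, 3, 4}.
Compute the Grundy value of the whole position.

5

Row A is a plain Nim row of size 5, so its Grundy value is 5.
For row B, compute g(0), g(1), … with moves {3, 5, 6}:
g(0) = mex{} = 0
g(1) = mex{} = 0
g(2) = mex{} = 0
g(3) = mex{0} = 1
g(4) = mex{0} = 1
g(5) = mex{0} = 1
g(6) = mex{0,1} = 2
g(7) = mex{0,1} = 2
So g(7) = 2.
Build the Grundy sequence for row C with g(k) = mex{g(k−s) : s ∈ {2, 3, 4}, s ≤ k}:
k:     0  1  2  3  4  5
g(k):  0  0  1  1  2  2
So g(5) = 2.
By the Sprague-Grundy theorem, the Grundy value of a sum of independent games is the XOR of the component values.
Combined value = 5 XOR 2 XOR 2 = 5.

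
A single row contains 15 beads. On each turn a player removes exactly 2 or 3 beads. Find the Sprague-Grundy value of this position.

Grundy values for subtraction set {2, 3}:
k:     0  1  2  3  4  5  6  7  8  9 10 11 12 13 14 15
g(k):  0  0  1  1  2  0  0  1  1  2  0  0  1  1  2  0
So g(15) = 0.

0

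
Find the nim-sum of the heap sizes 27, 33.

58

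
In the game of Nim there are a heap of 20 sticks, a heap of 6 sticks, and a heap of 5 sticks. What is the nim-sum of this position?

23

Bitwise XOR of the heap sizes:
  10100  (20)
  00110  (6)
  00101  (5)
  -----
  10111  (23)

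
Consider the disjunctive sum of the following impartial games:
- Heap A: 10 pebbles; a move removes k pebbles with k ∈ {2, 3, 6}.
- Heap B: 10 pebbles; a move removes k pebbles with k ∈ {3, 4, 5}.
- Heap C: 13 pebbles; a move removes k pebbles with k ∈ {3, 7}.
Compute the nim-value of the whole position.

Grundy values for heap A (subtraction set {2, 3, 6}):
g(0) = mex{} = 0
g(1) = mex{} = 0
g(2) = mex{0} = 1
g(3) = mex{0} = 1
g(4) = mex{0,1} = 2
g(5) = mex{1} = 0
g(6) = mex{0,1,2} = 3
g(7) = mex{0,2} = 1
g(8) = mex{0,1,3} = 2
g(9) = mex{1,3} = 0
g(10) = mex{1,2} = 0
So g(10) = 0.
Build the Grundy sequence for heap B with g(k) = mex{g(k−s) : s ∈ {3, 4, 5}, s ≤ k}:
g(0) = mex{} = 0
g(1) = mex{} = 0
g(2) = mex{} = 0
g(3) = mex{0} = 1
g(4) = mex{0} = 1
g(5) = mex{0} = 1
g(6) = mex{0,1} = 2
g(7) = mex{0,1} = 2
g(8) = mex{1} = 0
g(9) = mex{1,2} = 0
g(10) = mex{1,2} = 0
So g(10) = 0.
Build the Grundy sequence for heap C with g(k) = mex{g(k−s) : s ∈ {3, 7}, s ≤ k}:
g(0) = mex{} = 0
g(1) = mex{} = 0
g(2) = mex{} = 0
g(3) = mex{0} = 1
g(4) = mex{0} = 1
g(5) = mex{0} = 1
g(6) = mex{1} = 0
g(7) = mex{0,1} = 2
g(8) = mex{0,1} = 2
g(9) = mex{0} = 1
g(10) = mex{1,2} = 0
g(11) = mex{1,2} = 0
g(12) = mex{1} = 0
g(13) = mex{0} = 1
So g(13) = 1.
The value of a disjunctive sum is the nim-sum of the parts.
Combined value = 0 ⊕ 0 ⊕ 1 = 1.

1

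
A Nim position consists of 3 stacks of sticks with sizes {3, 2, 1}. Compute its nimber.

Bitwise XOR of the heap sizes:
  11  (3)
  10  (2)
  01  (1)
  --
  00  (0)

0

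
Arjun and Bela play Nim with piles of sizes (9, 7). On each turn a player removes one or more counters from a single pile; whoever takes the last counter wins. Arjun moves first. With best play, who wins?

Compute the nim-sum pairwise:
9 ^ 7 = 14
The nim-sum is 14 ≠ 0, so this is an N-position: the player to move can win; Arjun has a winning move.

Arjun wins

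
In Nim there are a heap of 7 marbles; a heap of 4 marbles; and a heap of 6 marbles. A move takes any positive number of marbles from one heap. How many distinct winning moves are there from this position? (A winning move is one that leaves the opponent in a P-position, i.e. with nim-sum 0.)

3

Compute the nim-sum pairwise:
7 ^ 4 = 3
3 ^ 6 = 5
The overall nim-sum is X = 5. A heap of size p has a winning move iff p XOR X < p (reduce it to p XOR X).
  7: 7 XOR 5 = 2 < 7 — winning move (to 2).
  4: 4 XOR 5 = 1 < 4 — winning move (to 1).
  6: 6 XOR 5 = 3 < 6 — winning move (to 3).
That gives 3 winning moves.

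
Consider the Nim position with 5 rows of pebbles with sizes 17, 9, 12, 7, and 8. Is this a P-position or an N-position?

N-position

Compute the nim-sum pairwise:
17 ^ 9 = 24
24 ^ 12 = 20
20 ^ 7 = 19
19 ^ 8 = 27
The nim-sum is 27 ≠ 0, so this is an N-position: the player to move can win.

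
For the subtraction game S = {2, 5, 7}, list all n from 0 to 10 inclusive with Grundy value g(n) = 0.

Compute g(0), g(1), … for moves {2, 5, 7}:
k:     0  1  2  3  4  5  6  7  8  9 10
g(k):  0  0  1  1  0  2  1  3  2  2  0
The P-positions (g = 0) in 0..10 are 0, 1, 4, 10.

0, 1, 4, 10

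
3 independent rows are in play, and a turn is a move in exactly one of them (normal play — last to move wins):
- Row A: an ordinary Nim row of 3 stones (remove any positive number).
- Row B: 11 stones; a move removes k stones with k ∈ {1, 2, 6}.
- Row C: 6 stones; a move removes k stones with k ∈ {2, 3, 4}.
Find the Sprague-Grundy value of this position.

Row A is a plain Nim row of size 3, so its Grundy value is 3.
For row B, compute g(0), g(1), … with moves {1, 2, 6}:
g(0) = mex{} = 0
g(1) = mex{0} = 1
g(2) = mex{0,1} = 2
g(3) = mex{1,2} = 0
g(4) = mex{0,2} = 1
g(5) = mex{0,1} = 2
g(6) = mex{0,1,2} = 3
g(7) = mex{1,2,3} = 0
g(8) = mex{0,2,3} = 1
g(9) = mex{0,1} = 2
g(10) = mex{1,2} = 0
g(11) = mex{0,2} = 1
So g(11) = 1.
Build the Grundy sequence for row C with g(k) = mex{g(k−s) : s ∈ {2, 3, 4}, s ≤ k}:
g(0) = mex{} = 0
g(1) = mex{} = 0
g(2) = mex{0} = 1
g(3) = mex{0} = 1
g(4) = mex{0,1} = 2
g(5) = mex{0,1} = 2
g(6) = mex{1,2} = 0
So g(6) = 0.
By the Sprague-Grundy theorem, the Grundy value of a sum of independent games is the XOR of the component values.
Combined value = 3 XOR 1 XOR 0 = 2.

2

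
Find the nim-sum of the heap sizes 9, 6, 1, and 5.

11

Compute the nim-sum pairwise:
9 ^ 6 = 15
15 ^ 1 = 14
14 ^ 5 = 11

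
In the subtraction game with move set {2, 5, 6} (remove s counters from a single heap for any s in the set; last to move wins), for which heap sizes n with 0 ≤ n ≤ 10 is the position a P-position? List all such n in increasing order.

0, 1, 4, 8

Build the Grundy sequence with g(k) = mex{g(k−s) : s ∈ {2, 5, 6}, s ≤ k}:
g(0) = mex{} = 0
g(1) = mex{} = 0
g(2) = mex{0} = 1
g(3) = mex{0} = 1
g(4) = mex{1} = 0
g(5) = mex{0,1} = 2
g(6) = mex{0} = 1
g(7) = mex{0,1,2} = 3
g(8) = mex{1} = 0
g(9) = mex{0,1,3} = 2
g(10) = mex{0,2} = 1
The P-positions (g = 0) in 0..10 are 0, 1, 4, 8.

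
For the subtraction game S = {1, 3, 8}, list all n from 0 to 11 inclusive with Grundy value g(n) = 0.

Grundy values for subtraction set {1, 3, 8}:
k:     0  1  2  3  4  5  6  7  8  9 10 11
g(k):  0  1  0  1  0  1  0  1  2  3  2  0
The P-positions (g = 0) in 0..11 are 0, 2, 4, 6, 11.

0, 2, 4, 6, 11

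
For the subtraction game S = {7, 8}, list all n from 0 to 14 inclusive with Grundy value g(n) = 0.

Grundy values for subtraction set {7, 8}:
k:     0  1  2  3  4  5  6  7  8  9 10 11 12 13 14
g(k):  0  0  0  0  0  0  0  1  1  1  1  1  1  1  2
The P-positions (g = 0) in 0..14 are 0, 1, 2, 3, 4, 5, 6.

0, 1, 2, 3, 4, 5, 6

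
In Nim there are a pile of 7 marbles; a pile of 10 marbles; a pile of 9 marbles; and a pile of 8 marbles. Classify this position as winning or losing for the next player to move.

Winning position

Nim-sum: 7 ⊕ 10 ⊕ 9 ⊕ 8 = 12.
The nim-sum is 12 ≠ 0, so this is an N-position: the player to move can win.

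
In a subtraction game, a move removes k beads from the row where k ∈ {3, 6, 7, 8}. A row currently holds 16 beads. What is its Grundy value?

1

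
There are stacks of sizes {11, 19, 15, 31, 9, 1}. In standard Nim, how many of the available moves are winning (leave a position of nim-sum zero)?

0

Bitwise XOR of the heap sizes:
  01011  (11)
  10011  (19)
  01111  (15)
  11111  (31)
  01001  (9)
  00001  (1)
  -----
  00000  (0)
The nim-sum is already 0, so every move leaves a nonzero nim-sum — there are no winning moves.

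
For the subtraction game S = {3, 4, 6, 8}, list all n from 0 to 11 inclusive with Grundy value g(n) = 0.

0, 1, 2, 11

Compute g(0), g(1), … for moves {3, 4, 6, 8}:
g(0) = mex{} = 0
g(1) = mex{} = 0
g(2) = mex{} = 0
g(3) = mex{0} = 1
g(4) = mex{0} = 1
g(5) = mex{0} = 1
g(6) = mex{0,1} = 2
g(7) = mex{0,1} = 2
g(8) = mex{0,1} = 2
g(9) = mex{0,1,2} = 3
g(10) = mex{0,1,2} = 3
g(11) = mex{1,2} = 0
The P-positions (g = 0) in 0..11 are 0, 1, 2, 11.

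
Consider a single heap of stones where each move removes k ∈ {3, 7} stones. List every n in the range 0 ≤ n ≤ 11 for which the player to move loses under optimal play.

0, 1, 2, 6, 10, 11

Build the Grundy sequence with g(k) = mex{g(k−s) : s ∈ {3, 7}, s ≤ k}:
k:     0  1  2  3  4  5  6  7  8  9 10 11
g(k):  0  0  0  1  1  1  0  2  2  1  0  0
The P-positions (g = 0) in 0..11 are 0, 1, 2, 6, 10, 11.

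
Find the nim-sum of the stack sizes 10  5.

15

Bitwise XOR of the heap sizes:
  1010  (10)
  0101  (5)
  ----
  1111  (15)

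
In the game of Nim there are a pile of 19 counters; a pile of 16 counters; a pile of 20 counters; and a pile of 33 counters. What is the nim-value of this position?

54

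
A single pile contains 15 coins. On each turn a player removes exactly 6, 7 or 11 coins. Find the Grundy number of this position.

Compute g(0), g(1), … for moves {6, 7, 11}:
k:     0  1  2  3  4  5  6  7  8  9 10 11 12 13 14 15
g(k):  0  0  0  0  0  0  1  1  1  1  1  1  2  2  2  2
So g(15) = 2.

2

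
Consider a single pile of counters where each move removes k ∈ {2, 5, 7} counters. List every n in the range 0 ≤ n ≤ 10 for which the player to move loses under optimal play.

Compute g(0), g(1), … for moves {2, 5, 7}:
g(0) = mex{} = 0
g(1) = mex{} = 0
g(2) = mex{0} = 1
g(3) = mex{0} = 1
g(4) = mex{1} = 0
g(5) = mex{0,1} = 2
g(6) = mex{0} = 1
g(7) = mex{0,1,2} = 3
g(8) = mex{0,1} = 2
g(9) = mex{0,1,3} = 2
g(10) = mex{1,2} = 0
The P-positions (g = 0) in 0..10 are 0, 1, 4, 10.

0, 1, 4, 10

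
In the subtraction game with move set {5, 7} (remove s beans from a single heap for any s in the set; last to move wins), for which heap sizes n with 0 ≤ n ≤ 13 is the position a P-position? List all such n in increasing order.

0, 1, 2, 3, 4, 12, 13

Build the Grundy sequence with g(k) = mex{g(k−s) : s ∈ {5, 7}, s ≤ k}:
k:     0  1  2  3  4  5  6  7  8  9 10 11 12 13
g(k):  0  0  0  0  0  1  1  1  1  1  2  2  0  0
The P-positions (g = 0) in 0..13 are 0, 1, 2, 3, 4, 12, 13.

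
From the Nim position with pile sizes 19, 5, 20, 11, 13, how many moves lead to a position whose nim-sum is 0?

Write each in binary and XOR column by column:
  10011  (19)
  00101  (5)
  10100  (20)
  01011  (11)
  01101  (13)
  -----
  00100  (4)
The overall nim-sum is X = 4. A pile of size p has a winning move iff p XOR X < p (reduce it to p XOR X).
  19: 19 XOR 4 = 23 ≥ 19 — no move.
  5: 5 XOR 4 = 1 < 5 — winning move (to 1).
  20: 20 XOR 4 = 16 < 20 — winning move (to 16).
  11: 11 XOR 4 = 15 ≥ 11 — no move.
  13: 13 XOR 4 = 9 < 13 — winning move (to 9).
That gives 3 winning moves.

3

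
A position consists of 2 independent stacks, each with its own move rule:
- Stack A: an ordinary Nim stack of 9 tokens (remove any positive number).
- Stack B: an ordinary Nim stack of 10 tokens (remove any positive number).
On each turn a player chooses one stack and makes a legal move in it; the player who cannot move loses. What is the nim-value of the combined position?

Stack A is a plain Nim stack of size 9, so its Grundy value is 9.
Stack B is a plain Nim stack of size 10, so its Grundy value is 10.
The value of a disjunctive sum is the nim-sum of the parts.
Combined value = 9 XOR 10 = 3.

3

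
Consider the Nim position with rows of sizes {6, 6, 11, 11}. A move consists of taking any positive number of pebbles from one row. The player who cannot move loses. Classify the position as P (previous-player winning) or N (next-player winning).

P-position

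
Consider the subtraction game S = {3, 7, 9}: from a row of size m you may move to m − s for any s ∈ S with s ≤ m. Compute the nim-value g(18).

0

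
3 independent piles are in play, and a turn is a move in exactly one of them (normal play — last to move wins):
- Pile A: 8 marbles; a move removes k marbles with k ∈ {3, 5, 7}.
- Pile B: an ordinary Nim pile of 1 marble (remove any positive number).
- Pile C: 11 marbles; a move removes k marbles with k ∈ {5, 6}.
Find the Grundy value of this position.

3

Build the Grundy sequence for pile A with g(k) = mex{g(k−s) : s ∈ {3, 5, 7}, s ≤ k}:
k:     0  1  2  3  4  5  6  7  8
g(k):  0  0  0  1  1  1  2  2  2
So g(8) = 2.
Pile B is a plain Nim pile of size 1, so its Grundy value is 1.
Grundy values for pile C (subtraction set {5, 6}):
g(0) = mex{} = 0
g(1) = mex{} = 0
g(2) = mex{} = 0
g(3) = mex{} = 0
g(4) = mex{} = 0
g(5) = mex{0} = 1
g(6) = mex{0} = 1
g(7) = mex{0} = 1
g(8) = mex{0} = 1
g(9) = mex{0} = 1
g(10) = mex{0,1} = 2
g(11) = mex{1} = 0
So g(11) = 0.
The value of a disjunctive sum is the nim-sum of the parts.
Combined value = 2 ⊕ 1 ⊕ 0 = 3.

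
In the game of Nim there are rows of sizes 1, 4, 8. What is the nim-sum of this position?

13

Nim-sum: 1 XOR 4 XOR 8 = 13.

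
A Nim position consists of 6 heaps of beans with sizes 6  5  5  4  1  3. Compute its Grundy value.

Bitwise XOR of the heap sizes:
  110  (6)
  101  (5)
  101  (5)
  100  (4)
  001  (1)
  011  (3)
  ---
  000  (0)

0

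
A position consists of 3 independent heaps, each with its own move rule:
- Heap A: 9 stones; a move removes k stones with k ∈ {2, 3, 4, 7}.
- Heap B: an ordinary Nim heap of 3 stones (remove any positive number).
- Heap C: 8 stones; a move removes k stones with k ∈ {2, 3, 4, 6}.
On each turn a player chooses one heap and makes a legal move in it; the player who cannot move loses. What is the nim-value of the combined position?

7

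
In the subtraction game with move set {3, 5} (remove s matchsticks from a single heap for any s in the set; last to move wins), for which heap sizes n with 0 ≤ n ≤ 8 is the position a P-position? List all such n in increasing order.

0, 1, 2, 8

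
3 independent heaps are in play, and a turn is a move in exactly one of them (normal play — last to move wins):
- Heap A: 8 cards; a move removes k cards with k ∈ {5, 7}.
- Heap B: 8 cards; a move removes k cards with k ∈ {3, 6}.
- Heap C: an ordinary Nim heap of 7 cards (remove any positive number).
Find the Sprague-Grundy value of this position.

Grundy values for heap A (subtraction set {5, 7}):
g(0) = mex{} = 0
g(1) = mex{} = 0
g(2) = mex{} = 0
g(3) = mex{} = 0
g(4) = mex{} = 0
g(5) = mex{0} = 1
g(6) = mex{0} = 1
g(7) = mex{0} = 1
g(8) = mex{0} = 1
So g(8) = 1.
For heap B, compute g(0), g(1), … with moves {3, 6}:
g(0) = mex{} = 0
g(1) = mex{} = 0
g(2) = mex{} = 0
g(3) = mex{0} = 1
g(4) = mex{0} = 1
g(5) = mex{0} = 1
g(6) = mex{0,1} = 2
g(7) = mex{0,1} = 2
g(8) = mex{0,1} = 2
So g(8) = 2.
Heap C is a plain Nim heap of size 7, so its Grundy value is 7.
By the Sprague-Grundy theorem, the Grundy value of a sum of independent games is the XOR of the component values.
Combined value = 1 XOR 2 XOR 7 = 4.

4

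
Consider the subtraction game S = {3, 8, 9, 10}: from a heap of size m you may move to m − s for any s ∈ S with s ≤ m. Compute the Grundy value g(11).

3

Compute g(0), g(1), … for moves {3, 8, 9, 10}:
g(0) = mex{} = 0
g(1) = mex{} = 0
g(2) = mex{} = 0
g(3) = mex{0} = 1
g(4) = mex{0} = 1
g(5) = mex{0} = 1
g(6) = mex{1} = 0
g(7) = mex{1} = 0
g(8) = mex{0,1} = 2
g(9) = mex{0} = 1
g(10) = mex{0} = 1
g(11) = mex{0,1,2} = 3
So g(11) = 3.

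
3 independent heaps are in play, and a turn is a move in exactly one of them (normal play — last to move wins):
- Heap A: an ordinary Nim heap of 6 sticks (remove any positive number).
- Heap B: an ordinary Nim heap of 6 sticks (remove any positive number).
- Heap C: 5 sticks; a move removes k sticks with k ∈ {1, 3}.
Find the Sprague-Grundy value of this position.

1

Heap A is a plain Nim heap of size 6, so its Grundy value is 6.
Heap B is a plain Nim heap of size 6, so its Grundy value is 6.
For heap C, compute g(0), g(1), … with moves {1, 3}:
g(0) = mex{} = 0
g(1) = mex{0} = 1
g(2) = mex{1} = 0
g(3) = mex{0} = 1
g(4) = mex{1} = 0
g(5) = mex{0} = 1
So g(5) = 1.
The value of a disjunctive sum is the nim-sum of the parts.
Combined value = 6 ⊕ 6 ⊕ 1 = 1.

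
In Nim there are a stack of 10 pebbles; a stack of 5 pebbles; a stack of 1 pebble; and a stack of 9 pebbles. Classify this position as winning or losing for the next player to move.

Winning position

In binary:
  1010  (10)
  0101  (5)
  0001  (1)
  1001  (9)
  ----
  0111  (7)
The nim-sum is 7 ≠ 0, so this is an N-position: the player to move can win.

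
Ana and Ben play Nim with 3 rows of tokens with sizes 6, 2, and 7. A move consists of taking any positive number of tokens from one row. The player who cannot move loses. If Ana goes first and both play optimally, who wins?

In binary:
  110  (6)
  010  (2)
  111  (7)
  ---
  011  (3)
The nim-sum is 3 ≠ 0, so this is an N-position: the player to move can win; Ana has a winning move.

Ana wins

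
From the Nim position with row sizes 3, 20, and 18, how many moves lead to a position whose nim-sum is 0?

1

Compute the nim-sum pairwise:
3 XOR 20 = 23
23 XOR 18 = 5
The overall nim-sum is X = 5. A row of size p has a winning move iff p XOR X < p (reduce it to p XOR X).
  3: 3 XOR 5 = 6 ≥ 3 — no move.
  20: 20 XOR 5 = 17 < 20 — winning move (to 17).
  18: 18 XOR 5 = 23 ≥ 18 — no move.
That gives 1 winning move.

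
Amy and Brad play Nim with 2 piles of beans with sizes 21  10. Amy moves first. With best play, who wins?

Amy wins

Nim-sum: 21 ⊕ 10 = 31.
The nim-sum is 31 ≠ 0, so this is an N-position: the player to move can win; Amy has a winning move.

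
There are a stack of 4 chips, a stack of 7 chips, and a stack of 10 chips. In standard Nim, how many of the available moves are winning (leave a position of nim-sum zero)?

1

Nim-sum: 4 ⊕ 7 ⊕ 10 = 9.
The overall nim-sum is X = 9. A stack of size p has a winning move iff p XOR X < p (reduce it to p XOR X).
  4: 4 XOR 9 = 13 ≥ 4 — no move.
  7: 7 XOR 9 = 14 ≥ 7 — no move.
  10: 10 XOR 9 = 3 < 10 — winning move (to 3).
That gives 1 winning move.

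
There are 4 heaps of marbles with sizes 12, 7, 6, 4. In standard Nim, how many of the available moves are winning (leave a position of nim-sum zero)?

1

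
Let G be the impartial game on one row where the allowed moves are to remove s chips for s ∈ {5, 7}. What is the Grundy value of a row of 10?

2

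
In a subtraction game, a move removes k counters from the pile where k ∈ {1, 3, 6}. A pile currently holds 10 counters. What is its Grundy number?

1

Compute g(0), g(1), … for moves {1, 3, 6}:
g(0) = mex{} = 0
g(1) = mex{0} = 1
g(2) = mex{1} = 0
g(3) = mex{0} = 1
g(4) = mex{1} = 0
g(5) = mex{0} = 1
g(6) = mex{0,1} = 2
g(7) = mex{0,1,2} = 3
g(8) = mex{0,1,3} = 2
g(9) = mex{1,2} = 0
g(10) = mex{0,3} = 1
So g(10) = 1.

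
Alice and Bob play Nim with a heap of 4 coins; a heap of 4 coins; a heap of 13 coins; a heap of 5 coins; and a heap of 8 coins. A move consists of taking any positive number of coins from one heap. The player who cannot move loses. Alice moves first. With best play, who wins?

In binary:
  0100  (4)
  0100  (4)
  1101  (13)
  0101  (5)
  1000  (8)
  ----
  0000  (0)
The nim-sum is 0, so this is a P-position: the player to move is in a losing position under optimal play; Alice is about to move from it and so loses — Bob wins.

Bob wins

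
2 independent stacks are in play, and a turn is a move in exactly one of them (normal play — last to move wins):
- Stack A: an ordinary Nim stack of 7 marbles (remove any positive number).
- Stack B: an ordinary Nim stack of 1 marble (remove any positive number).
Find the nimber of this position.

6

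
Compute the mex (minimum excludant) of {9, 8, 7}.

0

0 is not in the set, so the mex is 0.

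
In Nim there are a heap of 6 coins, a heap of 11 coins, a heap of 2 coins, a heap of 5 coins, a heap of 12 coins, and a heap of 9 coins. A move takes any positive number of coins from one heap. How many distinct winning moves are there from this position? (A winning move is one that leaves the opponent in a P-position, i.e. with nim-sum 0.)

3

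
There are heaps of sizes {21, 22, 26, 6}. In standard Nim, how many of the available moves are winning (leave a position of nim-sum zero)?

3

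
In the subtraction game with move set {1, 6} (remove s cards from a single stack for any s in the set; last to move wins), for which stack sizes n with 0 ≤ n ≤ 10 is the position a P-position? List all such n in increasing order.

0, 2, 4, 7, 9

Build the Grundy sequence with g(k) = mex{g(k−s) : s ∈ {1, 6}, s ≤ k}:
k:     0  1  2  3  4  5  6  7  8  9 10
g(k):  0  1  0  1  0  1  2  0  1  0  1
The P-positions (g = 0) in 0..10 are 0, 2, 4, 7, 9.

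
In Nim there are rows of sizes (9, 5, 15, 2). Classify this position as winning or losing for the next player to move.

Write each in binary and XOR column by column:
  1001  (9)
  0101  (5)
  1111  (15)
  0010  (2)
  ----
  0001  (1)
The nim-sum is 1 ≠ 0, so this is an N-position: the player to move can win.

Winning position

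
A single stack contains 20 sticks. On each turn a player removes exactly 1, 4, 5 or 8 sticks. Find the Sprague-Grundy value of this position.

0

Grundy values for subtraction set {1, 4, 5, 8}:
k:     0  1  2  3  4  5  6  7  8  9 10 11 12 13 14 15 16 17 18 19 20
g(k):  0  1  0  1  2  3  2  3  4  0  1  0  1  2  3  2  3  4  0  1  0
So g(20) = 0.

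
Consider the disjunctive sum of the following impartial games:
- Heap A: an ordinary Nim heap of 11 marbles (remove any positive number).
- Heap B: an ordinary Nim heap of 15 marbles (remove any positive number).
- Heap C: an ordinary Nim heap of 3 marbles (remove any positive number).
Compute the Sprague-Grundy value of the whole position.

7

Heap A is a plain Nim heap of size 11, so its Grundy value is 11.
Heap B is a plain Nim heap of size 15, so its Grundy value is 15.
Heap C is a plain Nim heap of size 3, so its Grundy value is 3.
The value of a disjunctive sum is the nim-sum of the parts.
Combined value = 11 XOR 15 XOR 3 = 7.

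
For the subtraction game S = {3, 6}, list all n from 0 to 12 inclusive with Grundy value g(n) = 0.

0, 1, 2, 9, 10, 11

Compute g(0), g(1), … for moves {3, 6}:
g(0) = mex{} = 0
g(1) = mex{} = 0
g(2) = mex{} = 0
g(3) = mex{0} = 1
g(4) = mex{0} = 1
g(5) = mex{0} = 1
g(6) = mex{0,1} = 2
g(7) = mex{0,1} = 2
g(8) = mex{0,1} = 2
g(9) = mex{1,2} = 0
g(10) = mex{1,2} = 0
g(11) = mex{1,2} = 0
g(12) = mex{0,2} = 1
The P-positions (g = 0) in 0..12 are 0, 1, 2, 9, 10, 11.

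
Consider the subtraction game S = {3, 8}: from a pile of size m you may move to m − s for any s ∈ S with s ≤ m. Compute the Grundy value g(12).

0

Build the Grundy sequence with g(k) = mex{g(k−s) : s ∈ {3, 8}, s ≤ k}:
g(0) = mex{} = 0
g(1) = mex{} = 0
g(2) = mex{} = 0
g(3) = mex{0} = 1
g(4) = mex{0} = 1
g(5) = mex{0} = 1
g(6) = mex{1} = 0
g(7) = mex{1} = 0
g(8) = mex{0,1} = 2
g(9) = mex{0} = 1
g(10) = mex{0} = 1
g(11) = mex{1,2} = 0
g(12) = mex{1} = 0
So g(12) = 0.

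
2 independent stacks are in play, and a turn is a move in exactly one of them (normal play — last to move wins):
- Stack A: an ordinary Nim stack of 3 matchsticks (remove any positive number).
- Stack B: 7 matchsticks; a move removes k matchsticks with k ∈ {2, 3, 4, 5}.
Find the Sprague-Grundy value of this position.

3

Stack A is a plain Nim stack of size 3, so its Grundy value is 3.
Build the Grundy sequence for stack B with g(k) = mex{g(k−s) : s ∈ {2, 3, 4, 5}, s ≤ k}:
k:     0  1  2  3  4  5  6  7
g(k):  0  0  1  1  2  2  3  0
So g(7) = 0.
By the Sprague-Grundy theorem, the Grundy value of a sum of independent games is the XOR of the component values.
Combined value = 3 XOR 0 = 3.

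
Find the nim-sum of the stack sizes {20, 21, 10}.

11

In binary:
  10100  (20)
  10101  (21)
  01010  (10)
  -----
  01011  (11)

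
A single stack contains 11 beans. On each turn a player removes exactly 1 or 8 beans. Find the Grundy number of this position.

Grundy values for subtraction set {1, 8}:
k:     0  1  2  3  4  5  6  7  8  9 10 11
g(k):  0  1  0  1  0  1  0  1  2  0  1  0
So g(11) = 0.

0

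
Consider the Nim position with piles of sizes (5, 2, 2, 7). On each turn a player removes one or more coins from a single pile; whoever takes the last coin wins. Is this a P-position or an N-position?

Nim-sum: 5 ⊕ 2 ⊕ 2 ⊕ 7 = 2.
The nim-sum is 2 ≠ 0, so this is an N-position: the player to move can win.

N-position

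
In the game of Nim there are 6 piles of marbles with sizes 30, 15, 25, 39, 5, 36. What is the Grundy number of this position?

Bitwise XOR of the heap sizes:
  011110  (30)
  001111  (15)
  011001  (25)
  100111  (39)
  000101  (5)
  100100  (36)
  ------
  001110  (14)

14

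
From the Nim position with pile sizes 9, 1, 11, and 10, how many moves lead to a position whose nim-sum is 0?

3

Nim-sum: 9 ^ 1 ^ 11 ^ 10 = 9.
The overall nim-sum is X = 9. A pile of size p has a winning move iff p XOR X < p (reduce it to p XOR X).
  9: 9 XOR 9 = 0 < 9 — winning move (to 0).
  1: 1 XOR 9 = 8 ≥ 1 — no move.
  11: 11 XOR 9 = 2 < 11 — winning move (to 2).
  10: 10 XOR 9 = 3 < 10 — winning move (to 3).
That gives 3 winning moves.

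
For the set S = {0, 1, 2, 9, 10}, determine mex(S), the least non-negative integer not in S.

3

The values 0, 1, 2 are all present; 3 is the first non-negative integer missing from the set.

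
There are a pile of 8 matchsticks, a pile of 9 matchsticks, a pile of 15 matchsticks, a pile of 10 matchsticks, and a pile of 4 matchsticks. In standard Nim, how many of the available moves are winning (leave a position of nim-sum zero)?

0

Bitwise XOR of the heap sizes:
  1000  (8)
  1001  (9)
  1111  (15)
  1010  (10)
  0100  (4)
  ----
  0000  (0)
The nim-sum is already 0, so every move leaves a nonzero nim-sum — there are no winning moves.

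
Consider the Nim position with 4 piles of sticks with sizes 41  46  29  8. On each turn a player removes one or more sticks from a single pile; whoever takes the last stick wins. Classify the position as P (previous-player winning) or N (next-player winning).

Bitwise XOR of the heap sizes:
  101001  (41)
  101110  (46)
  011101  (29)
  001000  (8)
  ------
  010010  (18)
The nim-sum is 18 ≠ 0, so this is an N-position: the player to move can win.

N-position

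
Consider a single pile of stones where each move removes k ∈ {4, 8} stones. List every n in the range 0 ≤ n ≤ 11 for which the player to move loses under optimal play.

0, 1, 2, 3

Build the Grundy sequence with g(k) = mex{g(k−s) : s ∈ {4, 8}, s ≤ k}:
k:     0  1  2  3  4  5  6  7  8  9 10 11
g(k):  0  0  0  0  1  1  1  1  2  2  2  2
The P-positions (g = 0) in 0..11 are 0, 1, 2, 3.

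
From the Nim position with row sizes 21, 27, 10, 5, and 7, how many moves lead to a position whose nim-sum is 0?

In binary:
  10101  (21)
  11011  (27)
  01010  (10)
  00101  (5)
  00111  (7)
  -----
  00110  (6)
The overall nim-sum is X = 6. A row of size p has a winning move iff p XOR X < p (reduce it to p XOR X).
  21: 21 XOR 6 = 19 < 21 — winning move (to 19).
  27: 27 XOR 6 = 29 ≥ 27 — no move.
  10: 10 XOR 6 = 12 ≥ 10 — no move.
  5: 5 XOR 6 = 3 < 5 — winning move (to 3).
  7: 7 XOR 6 = 1 < 7 — winning move (to 1).
That gives 3 winning moves.

3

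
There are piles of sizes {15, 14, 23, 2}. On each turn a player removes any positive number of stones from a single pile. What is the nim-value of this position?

Nim-sum: 15 XOR 14 XOR 23 XOR 2 = 20.

20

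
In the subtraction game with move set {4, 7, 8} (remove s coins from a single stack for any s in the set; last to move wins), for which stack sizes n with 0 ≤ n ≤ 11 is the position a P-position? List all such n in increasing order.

0, 1, 2, 3

Build the Grundy sequence with g(k) = mex{g(k−s) : s ∈ {4, 7, 8}, s ≤ k}:
g(0) = mex{} = 0
g(1) = mex{} = 0
g(2) = mex{} = 0
g(3) = mex{} = 0
g(4) = mex{0} = 1
g(5) = mex{0} = 1
g(6) = mex{0} = 1
g(7) = mex{0} = 1
g(8) = mex{0,1} = 2
g(9) = mex{0,1} = 2
g(10) = mex{0,1} = 2
g(11) = mex{0,1} = 2
The P-positions (g = 0) in 0..11 are 0, 1, 2, 3.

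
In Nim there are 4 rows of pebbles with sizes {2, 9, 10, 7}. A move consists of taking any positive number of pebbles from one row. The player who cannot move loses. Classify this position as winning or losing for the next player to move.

Write each in binary and XOR column by column:
  0010  (2)
  1001  (9)
  1010  (10)
  0111  (7)
  ----
  0110  (6)
The nim-sum is 6 ≠ 0, so this is an N-position: the player to move can win.

Winning position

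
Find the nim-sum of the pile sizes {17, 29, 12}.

0

Nim-sum: 17 ⊕ 29 ⊕ 12 = 0.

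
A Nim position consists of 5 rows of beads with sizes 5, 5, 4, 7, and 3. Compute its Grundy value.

Nim-sum: 5 XOR 5 XOR 4 XOR 7 XOR 3 = 0.

0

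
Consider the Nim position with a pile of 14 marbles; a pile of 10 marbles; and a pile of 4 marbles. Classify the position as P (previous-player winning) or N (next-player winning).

P-position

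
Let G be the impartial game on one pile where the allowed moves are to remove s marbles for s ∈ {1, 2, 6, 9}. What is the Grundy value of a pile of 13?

3

Compute g(0), g(1), … for moves {1, 2, 6, 9}:
k:     0  1  2  3  4  5  6  7  8  9 10 11 12 13
g(k):  0  1  2  0  1  2  3  0  1  2  0  1  2  3
So g(13) = 3.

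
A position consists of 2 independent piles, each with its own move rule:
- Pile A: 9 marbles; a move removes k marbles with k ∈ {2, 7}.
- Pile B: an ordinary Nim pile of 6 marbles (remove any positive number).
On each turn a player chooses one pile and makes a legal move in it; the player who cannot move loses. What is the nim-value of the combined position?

6

Grundy values for pile A (subtraction set {2, 7}):
g(0) = mex{} = 0
g(1) = mex{} = 0
g(2) = mex{0} = 1
g(3) = mex{0} = 1
g(4) = mex{1} = 0
g(5) = mex{1} = 0
g(6) = mex{0} = 1
g(7) = mex{0} = 1
g(8) = mex{0,1} = 2
g(9) = mex{1} = 0
So g(9) = 0.
Pile B is a plain Nim pile of size 6, so its Grundy value is 6.
The value of a disjunctive sum is the nim-sum of the parts.
Combined value = 0 XOR 6 = 6.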